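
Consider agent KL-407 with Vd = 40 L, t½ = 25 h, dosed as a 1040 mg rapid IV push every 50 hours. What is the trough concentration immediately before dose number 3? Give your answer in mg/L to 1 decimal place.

f = (1/2)^(τ/t½) = (1/2)^(50/25) ≈ 0.2500.
C₀ = D/Vd = 1040/40 ≈ 26.000 mg/L.
Before the 3rd dose, 2 doses have been given. Superposition: Cmin = C₀·(f + f²).
≈ 26.000 × (0.2500 + 0.0625) ≈ 26.000 × 0.3125 ≈ 8.125 mg/L.

8.1 mg/L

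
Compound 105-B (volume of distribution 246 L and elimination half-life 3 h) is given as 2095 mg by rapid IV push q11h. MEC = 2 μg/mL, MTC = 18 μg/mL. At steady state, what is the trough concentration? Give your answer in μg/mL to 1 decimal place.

τ/t½ = 11/3 ≈ 3.6667, so fraction remaining f = (1/2)^(11/3) ≈ 0.0787.
Each bolus raises the concentration by D/Vd = 2095/246 ≈ 8.516 μg/mL.
Steady-state trough Cmin,ss = C₀·f/(1−f) ≈ 8.516 × 0.0787/0.9213 ≈ 0.727 μg/mL.
Trough 0.7 μg/mL vs MEC 2 μg/mL: subtherapeutic.

0.7 μg/mL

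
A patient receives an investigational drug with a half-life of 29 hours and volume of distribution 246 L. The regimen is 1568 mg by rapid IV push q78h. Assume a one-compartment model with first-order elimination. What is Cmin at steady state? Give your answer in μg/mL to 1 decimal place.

k = ln2/t½ = ln2/29 ≈ 0.023902 h⁻¹; fraction remaining f = e^(−kτ) = e^(−0.023902×78) ≈ 0.1550.
Single-dose peak C₀ = D/Vd = 1568/246 ≈ 6.374 μg/mL.
Steady-state trough Cmin,ss = C₀·f/(1−f) ≈ 6.374 × 0.1550/0.8450 ≈ 1.169 μg/mL.

1.2 μg/mL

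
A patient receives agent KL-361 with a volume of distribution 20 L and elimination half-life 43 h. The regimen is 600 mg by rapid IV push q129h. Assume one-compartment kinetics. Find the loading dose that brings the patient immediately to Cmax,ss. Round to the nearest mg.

686 mg

f = (1/2)^(129/43) ≈ 0.125000; accumulation ratio R = 1/(1−f) ≈ 1.14286.
Loading dose to hit Cmax,ss on first dose: D_load = D_maint·R ≈ 600 × 1.14286 ≈ 685.72 mg.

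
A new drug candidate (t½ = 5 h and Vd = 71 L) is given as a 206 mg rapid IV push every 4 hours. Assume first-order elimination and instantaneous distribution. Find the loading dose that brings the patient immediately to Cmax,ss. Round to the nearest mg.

484 mg

f = (1/2)^(4/5) ≈ 0.574349; accumulation ratio R = 1/(1−f) ≈ 2.34934.
Loading dose to hit Cmax,ss on first dose: D_load = D_maint·R ≈ 206 × 2.34934 ≈ 483.96 mg.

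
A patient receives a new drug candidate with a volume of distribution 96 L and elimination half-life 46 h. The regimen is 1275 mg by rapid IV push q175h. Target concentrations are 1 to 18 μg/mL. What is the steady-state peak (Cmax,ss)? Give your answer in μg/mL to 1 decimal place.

Over one 175-h interval, 175/46 ≈ 3.8043 half-lives elapse, leaving f ≈ 0.0716 of each dose.
At steady state, accumulation factor R = 1/(1 − e^(−kτ)) ≈ 1.0771.
Single-dose peak C₀ = D/Vd = 1275/96 ≈ 13.281 μg/mL.
Cmax,ss = C₀/(1 − f) ≈ 13.281/0.9284 ≈ 14.305 μg/mL.
Peak 14.3 μg/mL vs MTC 18 μg/mL: below toxic threshold.

14.3 μg/mL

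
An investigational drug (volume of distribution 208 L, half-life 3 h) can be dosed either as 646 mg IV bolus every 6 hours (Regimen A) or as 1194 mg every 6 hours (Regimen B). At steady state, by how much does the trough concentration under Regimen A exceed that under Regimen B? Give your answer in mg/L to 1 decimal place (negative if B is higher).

Regimen A: f = (1/2)^(6/3) ≈ 0.2500; Cmin,ss = (646/208)·f/(1−f) ≈ 1.035 mg/L.
Regimen B: f = (1/2)^(6/3) ≈ 0.2500; Cmin,ss = (1194/208)·f/(1−f) ≈ 1.913 mg/L.
Difference ≈ 1.035 − 1.913 ≈ -0.878 mg/L.

-0.9 mg/L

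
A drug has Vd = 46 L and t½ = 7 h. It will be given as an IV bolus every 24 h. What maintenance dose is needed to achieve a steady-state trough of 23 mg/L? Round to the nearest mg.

10334 mg

τ/t½ = 24/7 ≈ 3.4286, so f = (1/2)^(24/7) ≈ 0.092875.
Cmin,ss = (D/Vd)·f/(1−f), so D = Cmin,ss·Vd·(1−f)/f.
D = 23 × 46 × (1−f)/f ≈ 23 × 46 × 9.76716 ≈ 10333.66 mg.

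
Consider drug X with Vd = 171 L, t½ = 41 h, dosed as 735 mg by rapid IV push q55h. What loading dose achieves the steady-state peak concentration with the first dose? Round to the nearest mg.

f = (1/2)^(55/41) ≈ 0.394620; accumulation ratio R = 1/(1−f) ≈ 1.65186.
Loading dose to hit Cmax,ss on first dose: D_load = D_maint·R ≈ 735 × 1.65186 ≈ 1214.12 mg.

1214 mg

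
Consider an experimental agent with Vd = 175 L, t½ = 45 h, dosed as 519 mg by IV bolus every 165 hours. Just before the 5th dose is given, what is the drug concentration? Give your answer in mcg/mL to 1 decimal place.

f = (1/2)^(τ/t½) = (1/2)^(165/45) ≈ 0.0787.
C₀ = D/Vd = 519/175 ≈ 2.966 mcg/mL.
Before the 5th dose, 4 doses have been given. Superposition: Cmin = C₀·(f + f² + … + f^4).
≈ 2.966 × (0.0787 + 0.0062 + 0.0005 + 0.0000) ≈ 2.966 × 0.0854 ≈ 0.253 mcg/mL.

0.3 mcg/mL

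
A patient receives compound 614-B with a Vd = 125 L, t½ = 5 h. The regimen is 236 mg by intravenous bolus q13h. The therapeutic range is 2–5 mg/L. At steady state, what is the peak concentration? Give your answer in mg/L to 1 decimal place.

τ/t½ = 13/5 ≈ 2.6, so fraction remaining f = (1/2)^(13/5) ≈ 0.1649.
At steady state, accumulation factor R = 1/(1 − e^(−kτ)) ≈ 1.1975.
Each bolus raises the concentration by D/Vd = 236/125 ≈ 1.888 mg/L.
Cmax,ss = C₀/(1 − f) ≈ 1.888/0.8351 ≈ 2.261 mg/L.
Peak 2.3 mg/L vs MTC 5 mg/L: below toxic threshold.

2.3 mg/L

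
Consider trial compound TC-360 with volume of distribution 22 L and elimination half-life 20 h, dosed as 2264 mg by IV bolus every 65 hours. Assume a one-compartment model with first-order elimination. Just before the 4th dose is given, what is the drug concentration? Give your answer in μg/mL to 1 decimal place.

12.1 μg/mL

f = (1/2)^(τ/t½) = (1/2)^(65/20) ≈ 0.1051.
C₀ = D/Vd = 2264/22 ≈ 102.909 μg/mL.
Before the 4th dose, 3 doses have been given. Superposition: Cmin = C₀·(f + f² + … + f^3).
≈ 102.909 × (0.1051 + 0.0110 + 0.0012) ≈ 102.909 × 0.1173 ≈ 12.071 μg/mL.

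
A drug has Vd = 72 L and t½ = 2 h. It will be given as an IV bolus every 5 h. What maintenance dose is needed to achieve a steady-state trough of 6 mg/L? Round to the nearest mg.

2012 mg

τ/t½ = 5/2 ≈ 2.5, so f = (1/2)^(5/2) ≈ 0.176777.
Cmin,ss = (D/Vd)·f/(1−f), so D = Cmin,ss·Vd·(1−f)/f.
D = 6 × 72 × (1−f)/f ≈ 6 × 72 × 4.65684 ≈ 2011.75 mg.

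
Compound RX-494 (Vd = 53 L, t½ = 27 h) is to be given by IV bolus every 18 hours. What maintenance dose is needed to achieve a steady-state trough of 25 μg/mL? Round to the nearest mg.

778 mg

τ/t½ = 18/27 ≈ 0.66667, so f = (1/2)^(18/27) ≈ 0.629961.
Cmin,ss = (D/Vd)·f/(1−f), so D = Cmin,ss·Vd·(1−f)/f.
D = 25 × 53 × (1−f)/f ≈ 25 × 53 × 0.58740 ≈ 778.31 mg.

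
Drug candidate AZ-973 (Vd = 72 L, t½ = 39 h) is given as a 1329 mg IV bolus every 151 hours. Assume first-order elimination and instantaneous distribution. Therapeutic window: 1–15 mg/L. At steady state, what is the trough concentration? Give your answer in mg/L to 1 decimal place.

τ/t½ = 151/39 ≈ 3.8718, so fraction remaining f = (1/2)^(151/39) ≈ 0.0683.
At steady state, accumulation factor R = 1/(1 − e^(−kτ)) ≈ 1.0733.
Each bolus raises the concentration by D/Vd = 1329/72 ≈ 18.458 mg/L.
Steady-state peak Cmax,ss = C₀·R ≈ 18.458 × 1.0733 ≈ 19.811 mg/L.
One interval later, Cmin,ss = Cmax,ss·e^(−kτ) ≈ 19.811 × 0.0683 ≈ 1.353 mg/L.
Trough 1.4 mg/L vs MEC 1 mg/L: adequate.

1.4 mg/L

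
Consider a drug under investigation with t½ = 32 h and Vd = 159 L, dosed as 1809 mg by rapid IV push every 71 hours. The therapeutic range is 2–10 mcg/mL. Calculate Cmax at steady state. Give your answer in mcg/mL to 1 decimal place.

k = ln2/t½ = ln2/32 ≈ 0.021661 h⁻¹; fraction remaining f = e^(−kτ) = e^(−0.021661×71) ≈ 0.2148.
Accumulation ratio R = 1/(1 − f) ≈ 1/0.7852 ≈ 1.2736.
Single-dose peak C₀ = D/Vd = 1809/159 ≈ 11.377 mcg/mL.
Steady-state peak Cmax,ss = C₀·R ≈ 11.377 × 1.2736 ≈ 14.490 mcg/mL.
Peak 14.5 mcg/mL vs MTC 10 mcg/mL: exceeds toxic threshold.

14.5 mcg/mL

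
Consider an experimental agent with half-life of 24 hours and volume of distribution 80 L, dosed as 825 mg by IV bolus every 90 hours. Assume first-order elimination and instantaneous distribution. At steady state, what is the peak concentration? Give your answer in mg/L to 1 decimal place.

τ/t½ = 90/24 ≈ 3.75, so fraction remaining f = (1/2)^(90/24) ≈ 0.0743.
At steady state, accumulation factor R = 1/(1 − e^(−kτ)) ≈ 1.0803.
Single-dose peak C₀ = D/Vd = 825/80 ≈ 10.312 mg/L.
Steady-state peak Cmax,ss = C₀·R ≈ 10.312 × 1.0803 ≈ 11.140 mg/L.

11.1 mg/L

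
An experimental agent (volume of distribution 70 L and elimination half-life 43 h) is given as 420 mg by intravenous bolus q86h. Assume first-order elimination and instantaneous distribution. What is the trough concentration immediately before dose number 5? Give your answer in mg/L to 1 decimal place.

f = (1/2)^(τ/t½) = (1/2)^(86/43) ≈ 0.2500.
C₀ = D/Vd = 420/70 ≈ 6.000 mg/L.
Before the 5th dose, 4 doses have been given. Superposition: Cmin = C₀·(f + f² + … + f^4).
≈ 6.000 × (0.2500 + 0.0625 + 0.0156 + 0.0039) ≈ 6.000 × 0.3320 ≈ 1.992 mg/L.

2.0 mg/L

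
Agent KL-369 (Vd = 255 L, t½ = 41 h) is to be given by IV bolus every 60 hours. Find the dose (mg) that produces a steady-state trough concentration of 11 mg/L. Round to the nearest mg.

4930 mg

τ/t½ = 60/41 ≈ 1.4634, so f = (1/2)^(60/41) ≈ 0.362634.
Cmin,ss = (D/Vd)·f/(1−f), so D = Cmin,ss·Vd·(1−f)/f.
D = 11 × 255 × (1−f)/f ≈ 11 × 255 × 1.75760 ≈ 4930.07 mg.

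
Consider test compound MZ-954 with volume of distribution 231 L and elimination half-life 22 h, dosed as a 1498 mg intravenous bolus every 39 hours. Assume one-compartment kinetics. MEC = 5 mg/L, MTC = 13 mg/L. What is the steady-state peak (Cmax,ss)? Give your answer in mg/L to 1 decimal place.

9.2 mg/L

τ/t½ = 39/22 ≈ 1.7727, so fraction remaining f = (1/2)^(39/22) ≈ 0.2927.
At steady state, accumulation factor R = 1/(1 − e^(−kτ)) ≈ 1.4138.
Single-dose peak C₀ = D/Vd = 1498/231 ≈ 6.485 mg/L.
Cmax,ss = C₀/(1 − f) ≈ 6.485/0.7073 ≈ 9.169 mg/L.
Peak 9.2 mg/L vs MTC 13 mg/L: below toxic threshold.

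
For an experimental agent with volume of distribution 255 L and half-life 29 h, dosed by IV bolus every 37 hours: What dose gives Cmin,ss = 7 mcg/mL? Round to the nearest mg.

2537 mg

τ/t½ = 37/29 ≈ 1.2759, so f = (1/2)^(37/29) ≈ 0.412978.
Cmin,ss = (D/Vd)·f/(1−f), so D = Cmin,ss·Vd·(1−f)/f.
D = 7 × 255 × (1−f)/f ≈ 7 × 255 × 1.42144 ≈ 2537.27 mg.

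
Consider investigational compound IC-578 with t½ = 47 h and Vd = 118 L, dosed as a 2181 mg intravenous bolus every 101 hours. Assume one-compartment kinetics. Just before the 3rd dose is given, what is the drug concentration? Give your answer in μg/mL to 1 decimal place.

f = (1/2)^(τ/t½) = (1/2)^(101/47) ≈ 0.2255.
C₀ = D/Vd = 2181/118 ≈ 18.483 μg/mL.
Before the 3rd dose, 2 doses have been given. Superposition: Cmin = C₀·(f + f²).
≈ 18.483 × (0.2255 + 0.0509) ≈ 18.483 × 0.2764 ≈ 5.109 μg/mL.

5.1 μg/mL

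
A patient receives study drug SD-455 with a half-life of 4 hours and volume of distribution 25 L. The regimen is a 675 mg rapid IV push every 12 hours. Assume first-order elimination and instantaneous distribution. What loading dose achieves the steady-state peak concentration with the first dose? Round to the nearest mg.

f = (1/2)^(12/4) ≈ 0.125000; accumulation ratio R = 1/(1−f) ≈ 1.14286.
Loading dose to hit Cmax,ss on first dose: D_load = D_maint·R ≈ 675 × 1.14286 ≈ 771.43 mg.

771 mg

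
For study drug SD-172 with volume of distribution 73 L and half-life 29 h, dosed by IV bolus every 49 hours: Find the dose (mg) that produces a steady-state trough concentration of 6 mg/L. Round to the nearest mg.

τ/t½ = 49/29 ≈ 1.6897, so f = (1/2)^(49/29) ≈ 0.310001.
Cmin,ss = (D/Vd)·f/(1−f), so D = Cmin,ss·Vd·(1−f)/f.
D = 6 × 73 × (1−f)/f ≈ 6 × 73 × 2.22580 ≈ 974.90 mg.

975 mg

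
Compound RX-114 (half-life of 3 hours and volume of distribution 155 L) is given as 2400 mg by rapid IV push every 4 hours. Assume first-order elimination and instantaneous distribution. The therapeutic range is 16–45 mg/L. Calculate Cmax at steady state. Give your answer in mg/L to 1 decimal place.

k = ln2/t½ = ln2/3 ≈ 0.231049 h⁻¹; fraction remaining f = e^(−kτ) = e^(−0.231049×4) ≈ 0.3969.
At steady state, accumulation factor R = 1/(1 − e^(−kτ)) ≈ 1.6581.
Single-dose peak C₀ = D/Vd = 2400/155 ≈ 15.484 mg/L.
Steady-state peak Cmax,ss = C₀·R ≈ 15.484 × 1.6581 ≈ 25.674 mg/L.
Peak 25.7 mg/L vs MTC 45 mg/L: below toxic threshold.

25.7 mg/L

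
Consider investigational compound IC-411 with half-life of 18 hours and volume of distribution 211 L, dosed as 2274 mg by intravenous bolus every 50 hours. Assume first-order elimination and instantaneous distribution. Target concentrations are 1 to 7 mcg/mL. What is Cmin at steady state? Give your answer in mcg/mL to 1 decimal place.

1.8 mcg/mL

k = ln2/t½ = ln2/18 ≈ 0.038508 h⁻¹; fraction remaining f = e^(−kτ) = e^(−0.038508×50) ≈ 0.1458.
At steady state, accumulation factor R = 1/(1 − e^(−kτ)) ≈ 1.1707.
Single-dose peak C₀ = D/Vd = 2274/211 ≈ 10.777 mcg/mL.
Steady-state peak Cmax,ss = C₀·R ≈ 10.777 × 1.1707 ≈ 12.617 mcg/mL.
Steady-state trough Cmin,ss = Cmax,ss·f ≈ 12.617 × 0.1458 ≈ 1.840 mcg/mL.
Trough 1.8 mcg/mL vs MEC 1 mcg/mL: adequate.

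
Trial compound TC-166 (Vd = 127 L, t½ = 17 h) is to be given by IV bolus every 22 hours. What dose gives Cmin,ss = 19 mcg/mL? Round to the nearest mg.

τ/t½ = 22/17 ≈ 1.2941, so f = (1/2)^(22/17) ≈ 0.407785.
Cmin,ss = (D/Vd)·f/(1−f), so D = Cmin,ss·Vd·(1−f)/f.
D = 19 × 127 × (1−f)/f ≈ 19 × 127 × 1.45227 ≈ 3504.33 mg.

3504 mg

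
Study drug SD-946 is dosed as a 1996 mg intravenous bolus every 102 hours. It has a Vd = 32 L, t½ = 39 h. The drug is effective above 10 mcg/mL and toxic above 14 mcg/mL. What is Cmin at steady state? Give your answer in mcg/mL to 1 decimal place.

k = ln2/t½ = ln2/39 ≈ 0.017773 h⁻¹; fraction remaining f = e^(−kτ) = e^(−0.017773×102) ≈ 0.1632.
Accumulation ratio R = 1/(1 − f) ≈ 1/0.8368 ≈ 1.1950.
Single-dose peak C₀ = D/Vd = 1996/32 ≈ 62.375 mcg/mL.
Steady-state peak Cmax,ss = C₀·R ≈ 62.375 × 1.1950 ≈ 74.538 mcg/mL.
Steady-state trough Cmin,ss = Cmax,ss·f ≈ 74.538 × 0.1632 ≈ 12.165 mcg/mL.
Trough 12.2 mcg/mL vs MEC 10 mcg/mL: adequate.

12.2 mcg/mL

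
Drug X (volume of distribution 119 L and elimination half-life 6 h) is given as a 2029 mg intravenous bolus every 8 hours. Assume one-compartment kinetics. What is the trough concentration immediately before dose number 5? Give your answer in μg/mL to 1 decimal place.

f = (1/2)^(τ/t½) = (1/2)^(8/6) ≈ 0.3969.
C₀ = D/Vd = 2029/119 ≈ 17.050 μg/mL.
Before the 5th dose, 4 doses have been given. Superposition: Cmin = C₀·(f + f² + … + f^4).
≈ 17.050 × (0.3969 + 0.1575 + 0.0625 + 0.0248) ≈ 17.050 × 0.6417 ≈ 10.941 μg/mL.

10.9 μg/mL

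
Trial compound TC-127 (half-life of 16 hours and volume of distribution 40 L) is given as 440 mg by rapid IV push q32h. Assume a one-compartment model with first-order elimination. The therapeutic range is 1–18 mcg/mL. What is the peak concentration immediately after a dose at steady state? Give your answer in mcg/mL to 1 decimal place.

14.7 mcg/mL

The dosing interval is 2 half-lives, so f = 2^(−2) = 0.25.
Accumulation ratio R = 1/(1 − f) = 1/0.75 = 4/3.
Single-dose peak C₀ = D/Vd = 440/40 = 11 mcg/mL.
Steady-state peak Cmax,ss = C₀·R = 11 × 4/3 ≈ 14.667 mcg/mL.
Peak 14.7 mcg/mL vs MTC 18 mcg/mL: below toxic threshold.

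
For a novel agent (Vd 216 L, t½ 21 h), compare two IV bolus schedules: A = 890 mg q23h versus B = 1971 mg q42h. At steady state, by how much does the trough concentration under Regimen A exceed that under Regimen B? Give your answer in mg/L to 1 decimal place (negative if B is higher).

0.6 mg/L

Regimen A: f = (1/2)^(23/21) ≈ 0.4681; Cmin,ss = (890/216)·f/(1−f) ≈ 3.626 mg/L.
Regimen B: f = (1/2)^(42/21) ≈ 0.2500; Cmin,ss = (1971/216)·f/(1−f) ≈ 3.042 mg/L.
Difference ≈ 3.626 − 3.042 ≈ 0.584 mg/L.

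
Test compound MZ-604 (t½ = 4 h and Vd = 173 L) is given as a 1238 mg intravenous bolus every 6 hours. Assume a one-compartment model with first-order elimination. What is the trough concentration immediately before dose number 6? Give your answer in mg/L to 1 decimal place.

f = (1/2)^(τ/t½) = (1/2)^(6/4) ≈ 0.3536.
C₀ = D/Vd = 1238/173 ≈ 7.156 mg/L.
Before the 6th dose, 5 doses have been given. Superposition: Cmin = C₀·(f + f² + … + f^5).
≈ 7.156 × (0.3536 + 0.1250 + 0.0442 + 0.0156 + 0.0055) ≈ 7.156 × 0.5439 ≈ 3.892 mg/L.

3.9 mg/L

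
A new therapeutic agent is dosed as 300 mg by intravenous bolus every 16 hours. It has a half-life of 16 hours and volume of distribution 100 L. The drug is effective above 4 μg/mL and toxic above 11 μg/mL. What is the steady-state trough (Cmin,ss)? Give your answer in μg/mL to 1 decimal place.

τ = 16 h = 1 half-life, so f = (1/2)^1 = 0.5.
Accumulation ratio R = 1/(1 − f) = 1/0.5 = 2/1.
Single-dose peak C₀ = D/Vd = 300/100 = 3 μg/mL.
Steady-state peak Cmax,ss = C₀·R = 3 × 2/1 ≈ 6.000 μg/mL.
Steady-state trough Cmin,ss = Cmax,ss·f ≈ 6.000 × 0.5 ≈ 3.000 μg/mL.
Trough 3.0 μg/mL vs MEC 4 μg/mL: subtherapeutic.

3.0 μg/mL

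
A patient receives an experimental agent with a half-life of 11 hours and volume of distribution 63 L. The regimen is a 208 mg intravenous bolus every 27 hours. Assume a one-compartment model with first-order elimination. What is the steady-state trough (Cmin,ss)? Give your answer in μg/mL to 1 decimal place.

k = ln2/t½ = ln2/11 ≈ 0.063013 h⁻¹; fraction remaining f = e^(−kτ) = e^(−0.063013×27) ≈ 0.1824.
Accumulation ratio R = 1/(1 − f) ≈ 1/0.8176 ≈ 1.2231.
Single-dose peak C₀ = D/Vd = 208/63 ≈ 3.302 μg/mL.
Cmax,ss = C₀/(1 − f) ≈ 3.302/0.8176 ≈ 4.039 μg/mL.
One interval later, Cmin,ss = Cmax,ss·e^(−kτ) ≈ 4.039 × 0.1824 ≈ 0.737 μg/mL.

0.7 μg/mL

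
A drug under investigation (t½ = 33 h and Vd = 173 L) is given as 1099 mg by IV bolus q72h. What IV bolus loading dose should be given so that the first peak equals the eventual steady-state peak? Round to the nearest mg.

1410 mg

f = (1/2)^(72/33) ≈ 0.220398; accumulation ratio R = 1/(1−f) ≈ 1.28271.
Loading dose to hit Cmax,ss on first dose: D_load = D_maint·R ≈ 1099 × 1.28271 ≈ 1409.70 mg.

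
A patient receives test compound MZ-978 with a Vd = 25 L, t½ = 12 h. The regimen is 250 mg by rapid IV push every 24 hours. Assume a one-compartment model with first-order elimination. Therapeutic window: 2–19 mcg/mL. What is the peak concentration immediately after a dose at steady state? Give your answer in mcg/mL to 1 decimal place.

τ = 24 h = 2 half-lives, so f = (1/2)^2 = 0.25.
At steady state, R = 1/(1 − 0.25) = 4/3.
Single-dose peak C₀ = D/Vd = 250/25 = 10 mcg/mL.
Steady-state peak Cmax,ss = C₀·R = 10 × 4/3 ≈ 13.333 mcg/mL.
Peak 13.3 mcg/mL vs MTC 19 mcg/mL: below toxic threshold.

13.3 mcg/mL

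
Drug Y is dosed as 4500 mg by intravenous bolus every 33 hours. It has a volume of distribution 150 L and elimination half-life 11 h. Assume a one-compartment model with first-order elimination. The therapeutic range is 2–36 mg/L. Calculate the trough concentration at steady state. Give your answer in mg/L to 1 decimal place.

4.3 mg/L

τ = 33 h = 3 half-lives, so f = (1/2)^3 = 0.125.
Accumulation ratio R = 1/(1 − f) = 1/0.875 = 8/7.
Single-dose peak C₀ = D/Vd = 4500/150 = 30 mg/L.
Steady-state peak Cmax,ss = C₀·R = 30 × 8/7 ≈ 34.286 mg/L.
Steady-state trough Cmin,ss = Cmax,ss·f ≈ 34.286 × 0.125 ≈ 4.286 mg/L.
Trough 4.3 mg/L vs MEC 2 mg/L: adequate.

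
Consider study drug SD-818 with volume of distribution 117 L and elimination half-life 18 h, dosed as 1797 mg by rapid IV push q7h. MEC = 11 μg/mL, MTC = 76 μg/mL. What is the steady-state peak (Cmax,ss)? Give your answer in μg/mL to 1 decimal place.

τ/t½ = 7/18 ≈ 0.38889, so fraction remaining f = (1/2)^(7/18) ≈ 0.7637.
Accumulation ratio R = 1/(1 − f) ≈ 1/0.2363 ≈ 4.2319.
Each bolus raises the concentration by D/Vd = 1797/117 ≈ 15.359 μg/mL.
Cmax,ss = C₀/(1 − f) ≈ 15.359/0.2363 ≈ 64.998 μg/mL.
Peak 65.0 μg/mL vs MTC 76 μg/mL: below toxic threshold.

65.0 μg/mL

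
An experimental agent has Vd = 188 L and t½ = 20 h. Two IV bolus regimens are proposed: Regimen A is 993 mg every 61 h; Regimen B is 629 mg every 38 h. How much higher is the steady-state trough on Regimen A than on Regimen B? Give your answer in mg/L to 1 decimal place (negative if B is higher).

-0.5 mg/L

Regimen A: f = (1/2)^(61/20) ≈ 0.1207; Cmin,ss = (993/188)·f/(1−f) ≈ 0.725 mg/L.
Regimen B: f = (1/2)^(38/20) ≈ 0.2679; Cmin,ss = (629/188)·f/(1−f) ≈ 1.224 mg/L.
Difference ≈ 0.725 − 1.224 ≈ -0.499 mg/L.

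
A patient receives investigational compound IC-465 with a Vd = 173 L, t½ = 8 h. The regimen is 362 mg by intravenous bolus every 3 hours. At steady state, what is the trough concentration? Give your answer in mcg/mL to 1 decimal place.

7.0 mcg/mL

k = ln2/t½ = ln2/8 ≈ 0.086643 h⁻¹; fraction remaining f = e^(−kτ) = e^(−0.086643×3) ≈ 0.7711.
Single-dose peak C₀ = D/Vd = 362/173 ≈ 2.092 mcg/mL.
Steady-state trough Cmin,ss = C₀·f/(1−f) ≈ 2.092 × 0.7711/0.2289 ≈ 7.047 mcg/mL.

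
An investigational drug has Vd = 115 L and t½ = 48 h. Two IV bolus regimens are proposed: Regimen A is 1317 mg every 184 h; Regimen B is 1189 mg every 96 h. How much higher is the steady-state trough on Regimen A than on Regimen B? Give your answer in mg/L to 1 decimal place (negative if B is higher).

-2.6 mg/L

Regimen A: f = (1/2)^(184/48) ≈ 0.0702; Cmin,ss = (1317/115)·f/(1−f) ≈ 0.865 mg/L.
Regimen B: f = (1/2)^(96/48) ≈ 0.2500; Cmin,ss = (1189/115)·f/(1−f) ≈ 3.446 mg/L.
Difference ≈ 0.865 − 3.446 ≈ -2.581 mg/L.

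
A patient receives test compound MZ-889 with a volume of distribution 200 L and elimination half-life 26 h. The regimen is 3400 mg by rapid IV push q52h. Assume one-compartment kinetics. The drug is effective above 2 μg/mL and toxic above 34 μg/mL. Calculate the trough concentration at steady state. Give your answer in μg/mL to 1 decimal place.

5.7 μg/mL

τ = 52 h = 2 half-lives, so f = (1/2)^2 = 0.25.
At steady state, R = 1/(1 − 0.25) = 4/3.
Single-dose peak C₀ = D/Vd = 3400/200 = 17 μg/mL.
Steady-state peak Cmax,ss = C₀·R = 17 × 4/3 ≈ 22.667 μg/mL.
Steady-state trough Cmin,ss = Cmax,ss·f ≈ 22.667 × 0.25 ≈ 5.667 μg/mL.
Trough 5.7 μg/mL vs MEC 2 μg/mL: adequate.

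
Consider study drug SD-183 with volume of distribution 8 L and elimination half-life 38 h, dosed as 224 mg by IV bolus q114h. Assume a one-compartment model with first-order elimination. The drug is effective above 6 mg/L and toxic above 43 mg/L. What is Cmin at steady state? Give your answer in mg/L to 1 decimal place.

τ = 114 h = 3 half-lives, so f = (1/2)^3 = 0.125.
At steady state, R = 1/(1 − 0.125) = 8/7.
Single-dose peak C₀ = D/Vd = 224/8 = 28 mg/L.
Steady-state peak Cmax,ss = C₀·R = 28 × 8/7 ≈ 32.000 mg/L.
Steady-state trough Cmin,ss = Cmax,ss·f ≈ 32.000 × 0.125 ≈ 4.000 mg/L.
Trough 4.0 mg/L vs MEC 6 mg/L: subtherapeutic.

4.0 mg/L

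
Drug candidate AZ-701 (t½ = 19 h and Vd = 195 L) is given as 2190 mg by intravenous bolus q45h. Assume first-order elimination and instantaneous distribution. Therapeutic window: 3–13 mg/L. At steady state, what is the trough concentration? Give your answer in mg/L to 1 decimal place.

τ/t½ = 45/19 ≈ 2.3684, so fraction remaining f = (1/2)^(45/19) ≈ 0.1937.
At steady state, accumulation factor R = 1/(1 − e^(−kτ)) ≈ 1.2402.
Each bolus raises the concentration by D/Vd = 2190/195 ≈ 11.231 mg/L.
Cmax,ss = C₀/(1 − f) ≈ 11.231/0.8063 ≈ 13.929 mg/L.
One interval later, Cmin,ss = Cmax,ss·e^(−kτ) ≈ 13.929 × 0.1937 ≈ 2.698 mg/L.
Trough 2.7 mg/L vs MEC 3 mg/L: subtherapeutic.

2.7 mg/L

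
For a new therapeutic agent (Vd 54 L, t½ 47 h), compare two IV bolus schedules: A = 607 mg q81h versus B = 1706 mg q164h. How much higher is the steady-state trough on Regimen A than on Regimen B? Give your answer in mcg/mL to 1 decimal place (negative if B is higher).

1.8 mcg/mL

Regimen A: f = (1/2)^(81/47) ≈ 0.3028; Cmin,ss = (607/54)·f/(1−f) ≈ 4.882 mcg/mL.
Regimen B: f = (1/2)^(164/47) ≈ 0.0890; Cmin,ss = (1706/54)·f/(1−f) ≈ 3.086 mcg/mL.
Difference ≈ 4.882 − 3.086 ≈ 1.796 mcg/mL.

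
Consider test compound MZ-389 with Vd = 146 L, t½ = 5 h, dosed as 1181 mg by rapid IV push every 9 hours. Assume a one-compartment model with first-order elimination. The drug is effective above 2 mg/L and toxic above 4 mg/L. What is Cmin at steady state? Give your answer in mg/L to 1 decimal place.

k = ln2/t½ = ln2/5 ≈ 0.138629 h⁻¹; fraction remaining f = e^(−kτ) = e^(−0.138629×9) ≈ 0.2872.
Accumulation ratio R = 1/(1 − f) ≈ 1/0.7128 ≈ 1.4029.
Each bolus raises the concentration by D/Vd = 1181/146 ≈ 8.089 mg/L.
Steady-state peak Cmax,ss = C₀·R ≈ 8.089 × 1.4029 ≈ 11.348 mg/L.
Steady-state trough Cmin,ss = Cmax,ss·f ≈ 11.348 × 0.2872 ≈ 3.259 mg/L.
Trough 3.3 mg/L vs MEC 2 mg/L: adequate.

3.3 mg/L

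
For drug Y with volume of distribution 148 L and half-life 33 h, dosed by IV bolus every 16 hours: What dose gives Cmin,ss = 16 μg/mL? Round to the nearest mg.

τ/t½ = 16/33 ≈ 0.48485, so f = (1/2)^(16/33) ≈ 0.714572.
Cmin,ss = (D/Vd)·f/(1−f), so D = Cmin,ss·Vd·(1−f)/f.
D = 16 × 148 × (1−f)/f ≈ 16 × 148 × 0.39944 ≈ 945.87 mg.

946 mg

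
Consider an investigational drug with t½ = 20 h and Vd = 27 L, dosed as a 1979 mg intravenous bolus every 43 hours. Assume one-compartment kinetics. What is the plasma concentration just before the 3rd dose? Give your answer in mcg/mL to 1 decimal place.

f = (1/2)^(τ/t½) = (1/2)^(43/20) ≈ 0.2253.
C₀ = D/Vd = 1979/27 ≈ 73.296 mcg/mL.
Before the 3rd dose, 2 doses have been given. Superposition: Cmin = C₀·(f + f²).
≈ 73.296 × (0.2253 + 0.0508) ≈ 73.296 × 0.2761 ≈ 20.237 mcg/mL.

20.2 mcg/mL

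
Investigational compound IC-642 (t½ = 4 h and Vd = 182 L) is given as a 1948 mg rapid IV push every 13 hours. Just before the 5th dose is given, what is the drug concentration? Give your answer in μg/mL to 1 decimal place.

1.3 μg/mL

f = (1/2)^(τ/t½) = (1/2)^(13/4) ≈ 0.1051.
C₀ = D/Vd = 1948/182 ≈ 10.703 μg/mL.
Before the 5th dose, 4 doses have been given. Superposition: Cmin = C₀·(f + f² + … + f^4).
≈ 10.703 × (0.1051 + 0.0110 + 0.0012 + 0.0001) ≈ 10.703 × 0.1174 ≈ 1.257 μg/mL.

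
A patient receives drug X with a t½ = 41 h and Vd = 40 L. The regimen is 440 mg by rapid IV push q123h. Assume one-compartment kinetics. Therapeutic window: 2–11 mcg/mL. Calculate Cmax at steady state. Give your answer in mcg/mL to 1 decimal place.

12.6 mcg/mL

The dosing interval is 3 half-lives, so f = 2^(−3) = 0.125.
At steady state, R = 1/(1 − 0.125) = 8/7.
Single-dose peak C₀ = D/Vd = 440/40 = 11 mcg/mL.
Steady-state peak Cmax,ss = C₀·R = 11 × 8/7 ≈ 12.571 mcg/mL.
Peak 12.6 mcg/mL vs MTC 11 mcg/mL: exceeds toxic threshold.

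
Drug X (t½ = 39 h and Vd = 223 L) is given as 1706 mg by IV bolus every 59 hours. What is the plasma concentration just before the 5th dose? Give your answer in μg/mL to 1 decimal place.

f = (1/2)^(τ/t½) = (1/2)^(59/39) ≈ 0.3504.
C₀ = D/Vd = 1706/223 ≈ 7.650 μg/mL.
Before the 5th dose, 4 doses have been given. Superposition: Cmin = C₀·(f + f² + … + f^4).
≈ 7.650 × (0.3504 + 0.1228 + 0.0430 + 0.0151) ≈ 7.650 × 0.5313 ≈ 4.064 μg/mL.

4.1 μg/mL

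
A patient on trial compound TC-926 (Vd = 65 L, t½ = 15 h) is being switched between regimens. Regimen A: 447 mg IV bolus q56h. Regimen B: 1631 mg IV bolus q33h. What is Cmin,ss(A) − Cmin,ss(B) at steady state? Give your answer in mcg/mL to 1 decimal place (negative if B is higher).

-6.4 mcg/mL

Regimen A: f = (1/2)^(56/15) ≈ 0.0752; Cmin,ss = (447/65)·f/(1−f) ≈ 0.559 mcg/mL.
Regimen B: f = (1/2)^(33/15) ≈ 0.2176; Cmin,ss = (1631/65)·f/(1−f) ≈ 6.979 mcg/mL.
Difference ≈ 0.559 − 6.979 ≈ -6.420 mcg/mL.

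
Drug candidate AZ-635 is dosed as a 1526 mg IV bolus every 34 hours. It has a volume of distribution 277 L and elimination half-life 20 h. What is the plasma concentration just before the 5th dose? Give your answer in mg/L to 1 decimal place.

2.4 mg/L

f = (1/2)^(τ/t½) = (1/2)^(34/20) ≈ 0.3078.
C₀ = D/Vd = 1526/277 ≈ 5.509 mg/L.
Before the 5th dose, 4 doses have been given. Superposition: Cmin = C₀·(f + f² + … + f^4).
≈ 5.509 × (0.3078 + 0.0947 + 0.0292 + 0.0090) ≈ 5.509 × 0.4407 ≈ 2.428 mg/L.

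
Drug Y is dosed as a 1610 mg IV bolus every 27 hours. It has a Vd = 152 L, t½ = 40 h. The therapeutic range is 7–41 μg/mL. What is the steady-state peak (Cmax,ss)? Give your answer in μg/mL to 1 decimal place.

28.3 μg/mL

k = ln2/t½ = ln2/40 ≈ 0.017329 h⁻¹; fraction remaining f = e^(−kτ) = e^(−0.017329×27) ≈ 0.6263.
Accumulation ratio R = 1/(1 − f) ≈ 1/0.3737 ≈ 2.6759.
Single-dose peak C₀ = D/Vd = 1610/152 ≈ 10.592 μg/mL.
Cmax,ss = C₀/(1 − f) ≈ 10.592/0.3737 ≈ 28.344 μg/mL.
Peak 28.3 μg/mL vs MTC 41 μg/mL: below toxic threshold.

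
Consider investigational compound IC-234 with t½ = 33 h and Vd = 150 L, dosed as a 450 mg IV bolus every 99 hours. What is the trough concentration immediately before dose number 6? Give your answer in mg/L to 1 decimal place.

f = (1/2)^(τ/t½) = (1/2)^(99/33) ≈ 0.1250.
C₀ = D/Vd = 450/150 ≈ 3.000 mg/L.
Before the 6th dose, 5 doses have been given. Superposition: Cmin = C₀·(f + f² + … + f^5).
≈ 3.000 × (0.1250 + 0.0156 + 0.0020 + 0.0002 + 0.0000) ≈ 3.000 × 0.1428 ≈ 0.428 mg/L.

0.4 mg/L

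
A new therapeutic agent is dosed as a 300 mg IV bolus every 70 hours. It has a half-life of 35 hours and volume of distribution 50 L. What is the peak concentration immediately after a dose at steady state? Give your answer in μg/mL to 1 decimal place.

The dosing interval is 2 half-lives, so f = 2^(−2) = 0.25.
At steady state, R = 1/(1 − 0.25) = 4/3.
Single-dose peak C₀ = D/Vd = 300/50 = 6 μg/mL.
Steady-state peak Cmax,ss = C₀·R = 6 × 4/3 ≈ 8.000 μg/mL.

8.0 μg/mL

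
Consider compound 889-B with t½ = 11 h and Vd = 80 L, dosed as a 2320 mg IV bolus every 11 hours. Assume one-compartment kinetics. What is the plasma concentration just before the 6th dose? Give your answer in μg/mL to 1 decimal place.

28.1 μg/mL

f = (1/2)^(τ/t½) = (1/2)^(11/11) ≈ 0.5000.
C₀ = D/Vd = 2320/80 ≈ 29.000 μg/mL.
Before the 6th dose, 5 doses have been given. Superposition: Cmin = C₀·(f + f² + … + f^5).
≈ 29.000 × (0.5000 + 0.2500 + 0.1250 + 0.0625 + 0.0313) ≈ 29.000 × 0.9688 ≈ 28.095 μg/mL.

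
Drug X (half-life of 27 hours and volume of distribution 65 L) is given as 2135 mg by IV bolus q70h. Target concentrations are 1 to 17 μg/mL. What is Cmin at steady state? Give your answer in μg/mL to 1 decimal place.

Over one 70-h interval, 70/27 ≈ 2.5926 half-lives elapse, leaving f ≈ 0.1658 of each dose.
Each bolus raises the concentration by D/Vd = 2135/65 ≈ 32.846 μg/mL.
Steady-state trough Cmin,ss = C₀·f/(1−f) ≈ 32.846 × 0.1658/0.8342 ≈ 6.528 μg/mL.
Trough 6.5 μg/mL vs MEC 1 μg/mL: adequate.

6.5 μg/mL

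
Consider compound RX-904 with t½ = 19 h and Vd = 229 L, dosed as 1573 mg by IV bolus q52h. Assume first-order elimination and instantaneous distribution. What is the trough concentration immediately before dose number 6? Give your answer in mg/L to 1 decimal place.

f = (1/2)^(τ/t½) = (1/2)^(52/19) ≈ 0.1500.
C₀ = D/Vd = 1573/229 ≈ 6.869 mg/L.
Before the 6th dose, 5 doses have been given. Superposition: Cmin = C₀·(f + f² + … + f^5).
≈ 6.869 × (0.1500 + 0.0225 + 0.0034 + 0.0005 + 0.0001) ≈ 6.869 × 0.1765 ≈ 1.212 mg/L.

1.2 mg/L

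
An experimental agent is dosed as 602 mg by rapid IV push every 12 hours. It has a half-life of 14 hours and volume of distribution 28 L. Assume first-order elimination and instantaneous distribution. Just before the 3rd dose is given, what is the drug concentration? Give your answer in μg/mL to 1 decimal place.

18.4 μg/mL

f = (1/2)^(τ/t½) = (1/2)^(12/14) ≈ 0.5520.
C₀ = D/Vd = 602/28 ≈ 21.500 μg/mL.
Before the 3rd dose, 2 doses have been given. Superposition: Cmin = C₀·(f + f²).
≈ 21.500 × (0.5520 + 0.3047) ≈ 21.500 × 0.8567 ≈ 18.419 μg/mL.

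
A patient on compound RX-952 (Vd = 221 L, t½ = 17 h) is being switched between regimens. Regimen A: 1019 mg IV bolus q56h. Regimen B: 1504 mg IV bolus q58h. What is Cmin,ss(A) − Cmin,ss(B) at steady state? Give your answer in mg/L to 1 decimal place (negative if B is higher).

-0.2 mg/L

Regimen A: f = (1/2)^(56/17) ≈ 0.1019; Cmin,ss = (1019/221)·f/(1−f) ≈ 0.523 mg/L.
Regimen B: f = (1/2)^(58/17) ≈ 0.0940; Cmin,ss = (1504/221)·f/(1−f) ≈ 0.706 mg/L.
Difference ≈ 0.523 − 0.706 ≈ -0.183 mg/L.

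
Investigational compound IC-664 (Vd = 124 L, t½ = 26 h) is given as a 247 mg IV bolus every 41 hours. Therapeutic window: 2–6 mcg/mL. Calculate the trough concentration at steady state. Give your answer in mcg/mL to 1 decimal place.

k = ln2/t½ = ln2/26 ≈ 0.026660 h⁻¹; fraction remaining f = e^(−kτ) = e^(−0.026660×41) ≈ 0.3352.
At steady state, accumulation factor R = 1/(1 − e^(−kτ)) ≈ 1.5042.
Single-dose peak C₀ = D/Vd = 247/124 ≈ 1.992 mcg/mL.
Cmax,ss = C₀/(1 − f) ≈ 1.992/0.6648 ≈ 2.996 mcg/mL.
One interval later, Cmin,ss = Cmax,ss·e^(−kτ) ≈ 2.996 × 0.3352 ≈ 1.004 mcg/mL.
Trough 1.0 mcg/mL vs MEC 2 mcg/mL: subtherapeutic.

1.0 mcg/mL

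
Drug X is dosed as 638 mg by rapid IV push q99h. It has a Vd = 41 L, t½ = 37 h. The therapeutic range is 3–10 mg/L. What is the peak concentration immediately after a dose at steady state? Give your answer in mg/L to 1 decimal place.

18.4 mg/L

Over one 99-h interval, 99/37 ≈ 2.6757 half-lives elapse, leaving f ≈ 0.1565 of each dose.
At steady state, accumulation factor R = 1/(1 − e^(−kτ)) ≈ 1.1855.
Single-dose peak C₀ = D/Vd = 638/41 ≈ 15.561 mg/L.
Cmax,ss = C₀/(1 − f) ≈ 15.561/0.8435 ≈ 18.448 mg/L.
Peak 18.4 mg/L vs MTC 10 mg/L: exceeds toxic threshold.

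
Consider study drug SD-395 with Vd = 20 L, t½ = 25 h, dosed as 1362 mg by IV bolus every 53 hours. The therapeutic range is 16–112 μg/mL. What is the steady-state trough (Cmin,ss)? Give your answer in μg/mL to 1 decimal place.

20.3 μg/mL

τ/t½ = 53/25 ≈ 2.12, so fraction remaining f = (1/2)^(53/25) ≈ 0.2300.
At steady state, accumulation factor R = 1/(1 − e^(−kτ)) ≈ 1.2987.
Single-dose peak C₀ = D/Vd = 1362/20 ≈ 68.100 μg/mL.
Steady-state peak Cmax,ss = C₀·R ≈ 68.100 × 1.2987 ≈ 88.441 μg/mL.
One interval later, Cmin,ss = Cmax,ss·e^(−kτ) ≈ 88.441 × 0.2300 ≈ 20.341 μg/mL.
Trough 20.3 μg/mL vs MEC 16 μg/mL: adequate.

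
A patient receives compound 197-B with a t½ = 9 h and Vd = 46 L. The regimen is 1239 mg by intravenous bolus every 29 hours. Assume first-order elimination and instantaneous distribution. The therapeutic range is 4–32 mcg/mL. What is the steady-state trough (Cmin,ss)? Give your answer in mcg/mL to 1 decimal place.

3.2 mcg/mL

Over one 29-h interval, 29/9 ≈ 3.2222 half-lives elapse, leaving f ≈ 0.1072 of each dose.
At steady state, accumulation factor R = 1/(1 − e^(−kτ)) ≈ 1.1201.
Single-dose peak C₀ = D/Vd = 1239/46 ≈ 26.935 mcg/mL.
Steady-state peak Cmax,ss = C₀·R ≈ 26.935 × 1.1201 ≈ 30.170 mcg/mL.
Steady-state trough Cmin,ss = Cmax,ss·f ≈ 30.170 × 0.1072 ≈ 3.234 mcg/mL.
Trough 3.2 mcg/mL vs MEC 4 mcg/mL: subtherapeutic.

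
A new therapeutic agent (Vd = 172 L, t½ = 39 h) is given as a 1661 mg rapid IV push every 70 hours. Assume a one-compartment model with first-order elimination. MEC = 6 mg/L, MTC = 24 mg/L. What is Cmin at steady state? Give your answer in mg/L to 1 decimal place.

3.9 mg/L

k = ln2/t½ = ln2/39 ≈ 0.017773 h⁻¹; fraction remaining f = e^(−kτ) = e^(−0.017773×70) ≈ 0.2882.
At steady state, accumulation factor R = 1/(1 − e^(−kτ)) ≈ 1.4049.
Single-dose peak C₀ = D/Vd = 1661/172 ≈ 9.657 mg/L.
Steady-state peak Cmax,ss = C₀·R ≈ 9.657 × 1.4049 ≈ 13.567 mg/L.
One interval later, Cmin,ss = Cmax,ss·e^(−kτ) ≈ 13.567 × 0.2882 ≈ 3.910 mg/L.
Trough 3.9 mg/L vs MEC 6 mg/L: subtherapeutic.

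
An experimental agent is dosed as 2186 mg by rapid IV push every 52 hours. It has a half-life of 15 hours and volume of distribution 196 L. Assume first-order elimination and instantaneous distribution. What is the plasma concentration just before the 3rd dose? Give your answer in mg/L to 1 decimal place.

f = (1/2)^(τ/t½) = (1/2)^(52/15) ≈ 0.0905.
C₀ = D/Vd = 2186/196 ≈ 11.153 mg/L.
Before the 3rd dose, 2 doses have been given. Superposition: Cmin = C₀·(f + f²).
≈ 11.153 × (0.0905 + 0.0082) ≈ 11.153 × 0.0987 ≈ 1.101 mg/L.

1.1 mg/L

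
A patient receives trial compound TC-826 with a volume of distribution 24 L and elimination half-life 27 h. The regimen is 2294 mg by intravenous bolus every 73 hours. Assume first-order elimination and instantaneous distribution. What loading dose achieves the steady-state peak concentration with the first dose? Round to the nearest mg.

2710 mg

f = (1/2)^(73/27) ≈ 0.153498; accumulation ratio R = 1/(1−f) ≈ 1.18133.
Loading dose to hit Cmax,ss on first dose: D_load = D_maint·R ≈ 2294 × 1.18133 ≈ 2709.97 mg.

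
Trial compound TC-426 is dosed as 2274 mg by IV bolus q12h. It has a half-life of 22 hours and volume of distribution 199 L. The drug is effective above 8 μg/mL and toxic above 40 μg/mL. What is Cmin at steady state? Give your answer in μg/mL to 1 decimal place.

k = ln2/t½ = ln2/22 ≈ 0.031507 h⁻¹; fraction remaining f = e^(−kτ) = e^(−0.031507×12) ≈ 0.6852.
Accumulation ratio R = 1/(1 − f) ≈ 1/0.3148 ≈ 3.1766.
Single-dose peak C₀ = D/Vd = 2274/199 ≈ 11.427 μg/mL.
Steady-state peak Cmax,ss = C₀·R ≈ 11.427 × 3.1766 ≈ 36.299 μg/mL.
One interval later, Cmin,ss = Cmax,ss·e^(−kτ) ≈ 36.299 × 0.6852 ≈ 24.872 μg/mL.
Trough 24.9 μg/mL vs MEC 8 μg/mL: adequate.

24.9 μg/mL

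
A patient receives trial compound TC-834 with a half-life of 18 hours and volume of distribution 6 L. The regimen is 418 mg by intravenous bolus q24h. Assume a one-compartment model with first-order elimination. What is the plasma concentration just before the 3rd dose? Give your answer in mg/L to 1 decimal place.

38.6 mg/L

f = (1/2)^(τ/t½) = (1/2)^(24/18) ≈ 0.3969.
C₀ = D/Vd = 418/6 ≈ 69.667 mg/L.
Before the 3rd dose, 2 doses have been given. Superposition: Cmin = C₀·(f + f²).
≈ 69.667 × (0.3969 + 0.1575) ≈ 69.667 × 0.5544 ≈ 38.623 mg/L.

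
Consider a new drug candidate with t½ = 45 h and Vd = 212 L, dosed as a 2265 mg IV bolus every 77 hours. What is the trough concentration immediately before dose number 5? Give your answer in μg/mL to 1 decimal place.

f = (1/2)^(τ/t½) = (1/2)^(77/45) ≈ 0.3054.
C₀ = D/Vd = 2265/212 ≈ 10.684 μg/mL.
Before the 5th dose, 4 doses have been given. Superposition: Cmin = C₀·(f + f² + … + f^4).
≈ 10.684 × (0.3054 + 0.0933 + 0.0285 + 0.0087) ≈ 10.684 × 0.4359 ≈ 4.657 μg/mL.

4.7 μg/mL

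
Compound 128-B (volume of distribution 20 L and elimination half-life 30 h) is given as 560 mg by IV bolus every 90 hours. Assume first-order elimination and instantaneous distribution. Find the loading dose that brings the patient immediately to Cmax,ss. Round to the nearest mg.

f = (1/2)^(90/30) ≈ 0.125000; accumulation ratio R = 1/(1−f) ≈ 1.14286.
Loading dose to hit Cmax,ss on first dose: D_load = D_maint·R ≈ 560 × 1.14286 ≈ 640.00 mg.

640 mg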